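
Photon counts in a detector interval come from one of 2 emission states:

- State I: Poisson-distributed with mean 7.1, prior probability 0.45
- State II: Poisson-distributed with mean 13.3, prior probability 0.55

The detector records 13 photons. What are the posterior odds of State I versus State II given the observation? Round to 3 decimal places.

Only the two components matter; the odds are (π_i f_i(x)) / (π_j f_j(x)).
Poisson probabilities:
  L_I = e^(−7.1)·7.1^13/13! = 0.0154379
  L_II = e^(−13.3)·13.3^13/13! = 0.109566
Odds = (0.45/0.55) × (0.0154379/0.109566) = 0.818182 × 0.140901 ≈ 0.115

0.115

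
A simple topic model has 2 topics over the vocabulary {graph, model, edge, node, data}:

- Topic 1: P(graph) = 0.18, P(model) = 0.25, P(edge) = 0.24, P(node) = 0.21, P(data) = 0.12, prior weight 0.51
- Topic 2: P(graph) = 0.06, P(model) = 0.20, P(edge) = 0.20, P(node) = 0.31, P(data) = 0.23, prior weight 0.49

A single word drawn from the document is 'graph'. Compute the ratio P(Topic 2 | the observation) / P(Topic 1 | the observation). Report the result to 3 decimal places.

0.320

Posterior odds = (π_i f_i(x)) / (π_j f_j(x)); the normalising sum cancels.
Categorical probabilities:
  p_1 = P(graph | comp) = 0.18
  p_2 = P(graph | comp) = 0.06
0.0294 / 0.0918 ≈ 0.320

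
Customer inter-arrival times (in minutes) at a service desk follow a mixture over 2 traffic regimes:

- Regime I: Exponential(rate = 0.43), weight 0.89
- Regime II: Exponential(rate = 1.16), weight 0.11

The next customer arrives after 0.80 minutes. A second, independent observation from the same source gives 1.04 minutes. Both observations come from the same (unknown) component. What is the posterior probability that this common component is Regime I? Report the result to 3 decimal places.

0.810

Posterior ∝ prior × likelihood, so P(k | x) ∝ w_k f_k(x); normalise over all components.
Since both observations come from the same component, the likelihood for component k is f_k(x₁)·f_k(x₂).
  f_I = [0.304839] × [0.274949] = 0.0838153
  f_II = [0.458599] × [0.347156] = 0.159205
Unnormalised posteriors:
  w_I·f_I = 0.89 × 0.0838153 = 0.0745956
  w_II·f_II = 0.11 × 0.159205 = 0.0175126
Evidence: 0.0745956 + 0.0175126 = 0.0921082
P(Regime I | x) ≈ 0.810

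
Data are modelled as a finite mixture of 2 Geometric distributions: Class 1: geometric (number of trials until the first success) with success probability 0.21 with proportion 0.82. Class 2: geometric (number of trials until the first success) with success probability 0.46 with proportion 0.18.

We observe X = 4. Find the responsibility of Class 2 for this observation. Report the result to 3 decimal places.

Apply Bayes' rule: the posterior for each component is proportional to its prior times its likelihood at x.
Geometric probabilities:
  f_1 = 0.103538
  f_2 = 0.0724334
Multiply by the mixture weights:
  w_1·f_1 = 0.82 × 0.103538 = 0.0849013
  w_2·f_2 = 0.18 × 0.0724334 = 0.013038
Denominator: 0.0849013 + 0.013038 = 0.0979393
P(Class 2 | x) = 0.013038 / 0.0979393 ≈ 0.133

0.133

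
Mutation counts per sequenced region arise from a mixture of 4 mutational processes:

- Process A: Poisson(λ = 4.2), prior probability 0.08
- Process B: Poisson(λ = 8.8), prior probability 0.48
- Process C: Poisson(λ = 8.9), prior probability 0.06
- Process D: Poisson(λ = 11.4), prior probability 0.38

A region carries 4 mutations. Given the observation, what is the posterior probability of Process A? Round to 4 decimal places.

0.4012

By Bayes' theorem, P(k | x) = π_k f_k(x) / Σ_j π_j f_j(x).
Component likelihoods at x = 4 mutations:
  L_A = e^(−4.2)·4.2^4/4! = 0.194424
  L_B = e^(−8.8)·8.8^4/4! = 0.0376641
  L_C = e^(−8.9)·8.9^4/4! = 0.0356556
  L_D = e^(−11.4)·11.4^4/4! = 0.00787864
Weight by the priors:
  π_A·L_A = 0.08 × 0.194424 = 0.0155539
  π_B·L_B = 0.48 × 0.0376641 = 0.0180788
  π_C·L_C = 0.06 × 0.0356556 = 0.00213934
  π_D·L_D = 0.38 × 0.00787864 = 0.00299388
Denominator: 0.0155539 + 0.0180788 + 0.00213934 + 0.00299388 = 0.0387659
P(Process A | data) ≈ 0.4012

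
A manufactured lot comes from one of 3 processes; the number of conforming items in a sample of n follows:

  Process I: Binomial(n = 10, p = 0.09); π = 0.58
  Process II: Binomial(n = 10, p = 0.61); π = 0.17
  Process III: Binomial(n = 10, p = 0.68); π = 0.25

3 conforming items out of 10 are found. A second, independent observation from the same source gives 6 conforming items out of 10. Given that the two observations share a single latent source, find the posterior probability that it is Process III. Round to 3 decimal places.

0.307

Apply Bayes' rule: the posterior for each component is proportional to its prior times its likelihood at x.
Since both observations come from the same component, the likelihood for component k is f_k(x₁)·f_k(x₂).
  L_I = [0.0452063] × [7.65314e-05] = 3.4597e-06
  L_II = [0.0373786] × [0.250298] = 0.00935577
  L_III = [0.0129646] × [0.217707] = 0.00282248
Prior × likelihood for each component:
  π_I·L_I = 0.58 × 3.4597e-06 = 2.00663e-06
  π_II·L_II = 0.17 × 0.00935577 = 0.00159048
  π_III·L_III = 0.25 × 0.00282248 = 0.000705619
Evidence: 2.00663e-06 + 0.00159048 + 0.000705619 = 0.00229811
P(Process III | data) = 0.000705619 / 0.00229811 ≈ 0.307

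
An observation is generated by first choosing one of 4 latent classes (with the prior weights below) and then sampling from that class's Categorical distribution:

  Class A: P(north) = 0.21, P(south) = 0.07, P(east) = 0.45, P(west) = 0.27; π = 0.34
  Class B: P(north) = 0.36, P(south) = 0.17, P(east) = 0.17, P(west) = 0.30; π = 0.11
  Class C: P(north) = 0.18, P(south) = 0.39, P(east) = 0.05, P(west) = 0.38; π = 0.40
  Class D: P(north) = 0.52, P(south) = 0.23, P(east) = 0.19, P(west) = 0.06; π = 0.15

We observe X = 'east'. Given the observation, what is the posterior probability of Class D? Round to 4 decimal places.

0.1294

The responsibility of component k is π_k f_k(x) divided by Σ_j π_j f_j(x).
Categorical probabilities:
  f_A = P(east | comp) = 0.45
  f_B = P(east | comp) = 0.17
  f_C = P(east | comp) = 0.05
  f_D = P(east | comp) = 0.19
Prior × likelihood for each component:
  π_A·f_A = 0.34 × 0.45 = 0.153
  π_B·f_B = 0.11 × 0.17 = 0.0187
  π_C·f_C = 0.40 × 0.05 = 0.02
  π_D·f_D = 0.15 × 0.19 = 0.0285
Evidence: 0.153 + 0.0187 + 0.02 + 0.0285 = 0.2202
P(Class D | data) = 0.0285 / 0.2202 ≈ 0.1294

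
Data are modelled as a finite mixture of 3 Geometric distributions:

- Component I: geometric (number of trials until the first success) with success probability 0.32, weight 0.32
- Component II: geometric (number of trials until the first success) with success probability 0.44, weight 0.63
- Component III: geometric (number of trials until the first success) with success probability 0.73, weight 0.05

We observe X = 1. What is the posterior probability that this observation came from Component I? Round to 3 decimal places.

By Bayes' theorem, P(k | x) = π_k f_k(x) / Σ_j π_j f_j(x).
Component likelihoods at x = 1:
  p_I = 0.32
  p_II = 0.44
  p_III = 0.73
Unnormalised posteriors:
  π_I·p_I = 0.32 × 0.32 = 0.1024
  π_II·p_II = 0.63 × 0.44 = 0.2772
  π_III·p_III = 0.05 × 0.73 = 0.0365
Sum: 0.1024 + 0.2772 + 0.0365 = 0.4161
So the posterior for Component I is 0.1024 / 0.4161 ≈ 0.246.

0.246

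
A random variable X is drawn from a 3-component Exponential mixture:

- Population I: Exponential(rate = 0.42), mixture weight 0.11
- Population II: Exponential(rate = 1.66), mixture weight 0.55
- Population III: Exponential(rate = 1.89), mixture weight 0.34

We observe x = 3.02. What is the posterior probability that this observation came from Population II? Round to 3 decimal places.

0.286

P(component k | x) = π_k·f_k(x) / marginal(x), where marginal(x) = Σ_j π_j·f_j(x).
Component likelihoods at x = 3.02:
  p_I = 0.118138
  p_II = 0.0110383
  p_III = 0.00627474
Unnormalised posteriors:
  π_I·p_I = 0.11 × 0.118138 = 0.0129952
  π_II·p_II = 0.55 × 0.0110383 = 0.00607108
  π_III·p_III = 0.34 × 0.00627474 = 0.00213341
Sum: 0.0129952 + 0.00607108 + 0.00213341 = 0.0211997
P(Population II | x) ≈ 0.286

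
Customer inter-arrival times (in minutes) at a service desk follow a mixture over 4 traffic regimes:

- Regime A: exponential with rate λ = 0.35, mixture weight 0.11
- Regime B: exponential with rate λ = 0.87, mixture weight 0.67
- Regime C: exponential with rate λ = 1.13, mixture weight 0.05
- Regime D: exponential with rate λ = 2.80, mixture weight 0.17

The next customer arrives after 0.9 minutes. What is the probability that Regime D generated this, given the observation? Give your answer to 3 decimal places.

Apply Bayes' rule: the posterior for each component is proportional to its prior times its likelihood at x.
Evaluate each component's likelihood at the observed value:
  L_A = 0.35·e^(−0.35·0.9) = 0.35·e^(−0.3150) = 0.255426
  L_B = 0.87·e^(−0.87·0.9) = 0.87·e^(−0.7830) = 0.397619
  L_C = 1.13·e^(−1.13·0.9) = 1.13·e^(−1.0170) = 0.408697
  L_D = 2.80·e^(−2.80·0.9) = 2.80·e^(−2.5200) = 0.225287
Multiply by the mixture weights:
  π_A·L_A = 0.11 × 0.255426 = 0.0280969
  π_B·L_B = 0.67 × 0.397619 = 0.266404
  π_C·L_C = 0.05 × 0.408697 = 0.0204348
  π_D·L_D = 0.17 × 0.225287 = 0.0382988
Marginal: 0.0280969 + 0.266404 + 0.0204348 + 0.0382988 = 0.353235
Responsibility of Regime D: 0.0382988 / 0.353235 ≈ 0.108

0.108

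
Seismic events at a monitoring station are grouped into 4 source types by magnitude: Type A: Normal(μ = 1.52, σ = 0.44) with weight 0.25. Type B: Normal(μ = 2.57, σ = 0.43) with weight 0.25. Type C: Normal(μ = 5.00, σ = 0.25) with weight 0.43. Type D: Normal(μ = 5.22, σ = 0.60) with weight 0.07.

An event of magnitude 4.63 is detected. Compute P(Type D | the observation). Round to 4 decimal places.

The responsibility of component k is P(Z=k) f_k(x) divided by Σ_j P(Z=j) f_j(x).
Component likelihoods at x = 4.63:
  f_A = 1.28516e-11
  f_B = 9.63257e-06
  f_C = 0.533741
  f_D = 0.410005
Prior × likelihood for each component:
  P(Z=A)·f_A = 0.25 × 1.28516e-11 = 3.21289e-12
  P(Z=B)·f_B = 0.25 × 9.63257e-06 = 2.40814e-06
  P(Z=C)·f_C = 0.43 × 0.533741 = 0.229509
  P(Z=D)·f_D = 0.07 × 0.410005 = 0.0287004
Normaliser: 3.21289e-12 + 2.40814e-06 + 0.229509 + 0.0287004 = 0.258212
Responsibility of Type D: 0.0287004 / 0.258212 ≈ 0.1112

0.1112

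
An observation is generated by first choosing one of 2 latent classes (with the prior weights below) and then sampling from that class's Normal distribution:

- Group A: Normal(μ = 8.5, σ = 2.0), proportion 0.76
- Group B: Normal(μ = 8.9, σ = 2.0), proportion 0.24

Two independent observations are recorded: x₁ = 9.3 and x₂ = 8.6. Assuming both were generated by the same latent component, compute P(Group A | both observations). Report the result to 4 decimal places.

Apply Bayes' rule: the posterior for each component is proportional to its prior times its likelihood at x.
Since both observations come from the same component, the likelihood for component k is f_k(x₁)·f_k(x₂).
  p_A = [0.184135] × [0.199222] = 0.0366837
  p_B = [0.195521] × [0.19724] = 0.0385646
Multiply by the mixture weights:
  π_A·p_A = 0.76 × 0.0366837 = 0.0278796
  π_B·p_B = 0.24 × 0.0385646 = 0.0092555
Denominator: 0.0278796 + 0.0092555 = 0.0371351
So the posterior for Group A is 0.0278796 / 0.0371351 ≈ 0.7508.

0.7508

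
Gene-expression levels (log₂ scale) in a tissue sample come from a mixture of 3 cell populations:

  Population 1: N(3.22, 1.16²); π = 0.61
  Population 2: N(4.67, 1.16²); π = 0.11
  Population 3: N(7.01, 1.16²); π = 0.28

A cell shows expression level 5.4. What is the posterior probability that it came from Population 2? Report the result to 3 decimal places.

Apply Bayes' rule: the posterior for each component is proportional to its prior times its likelihood at x.
Normal densities:
  L_1 = 0.0588207
  L_2 = 0.282134
  L_3 = 0.131265
Multiply by the mixture weights:
  P(Z=1)·L_1 = 0.61 × 0.0588207 = 0.0358806
  P(Z=2)·L_2 = 0.11 × 0.282134 = 0.0310347
  P(Z=3)·L_3 = 0.28 × 0.131265 = 0.0367543
Normaliser: 0.0358806 + 0.0310347 + 0.0367543 = 0.10367
P(Population 2 | the observation) = 0.0310347 / 0.10367 ≈ 0.299

0.299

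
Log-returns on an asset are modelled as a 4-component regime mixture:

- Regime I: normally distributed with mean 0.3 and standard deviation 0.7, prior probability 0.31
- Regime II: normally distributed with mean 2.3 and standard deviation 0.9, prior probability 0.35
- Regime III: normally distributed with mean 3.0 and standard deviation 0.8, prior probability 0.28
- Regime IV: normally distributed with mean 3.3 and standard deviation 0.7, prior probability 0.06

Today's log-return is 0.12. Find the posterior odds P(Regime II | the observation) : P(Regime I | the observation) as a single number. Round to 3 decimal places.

Only the two components matter; the odds are (P(Z=i) f_i(x)) / (P(Z=j) f_j(x)).
Evaluate each component's likelihood at the observed value:
  f_I = (1/(0.7·√(2π)))·exp(−(0.12−0.3)²/(2·0.7²)) = 0.569918·exp(-0.03306) = 0.551383
  f_II = (1/(0.9·√(2π)))·exp(−(0.12−2.3)²/(2·0.9²)) = 0.443269·exp(-2.93358) = 0.0235847
  f_III = (1/(0.8·√(2π)))·exp(−(0.12−3.0)²/(2·0.8²)) = 0.498678·exp(-6.48000) = 0.000764877
  f_IV = (1/(0.7·√(2π)))·exp(−(0.12−3.3)²/(2·0.7²)) = 0.569918·exp(-10.31878) = 1.88116e-05
Odds = (0.35/0.31) × (0.0235847/0.551383) = 1.12903 × 0.0427736 ≈ 0.048

0.048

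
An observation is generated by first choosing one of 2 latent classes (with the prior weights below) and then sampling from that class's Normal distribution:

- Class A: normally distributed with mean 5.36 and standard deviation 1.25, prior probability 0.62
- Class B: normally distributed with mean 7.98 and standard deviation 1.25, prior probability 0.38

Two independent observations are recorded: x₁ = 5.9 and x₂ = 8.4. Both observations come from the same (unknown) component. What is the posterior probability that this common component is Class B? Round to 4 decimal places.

0.7540

By Bayes' theorem, P(k | x) = π_k f_k(x) / Σ_j π_j f_j(x).
Since both observations come from the same component, the likelihood for component k is f_k(x₁)·f_k(x₂).
  f_A = [0.29072] × [0.0165827] = 0.00482093
  f_B = [0.0799359] × [0.301637] = 0.0241116
Prior × likelihood for each component:
  π_A·f_A = 0.62 × 0.00482093 = 0.00298898
  π_B·f_B = 0.38 × 0.0241116 = 0.00916243
Sum: 0.00298898 + 0.00916243 = 0.0121514
Responsibility of Class B: 0.00916243 / 0.0121514 ≈ 0.7540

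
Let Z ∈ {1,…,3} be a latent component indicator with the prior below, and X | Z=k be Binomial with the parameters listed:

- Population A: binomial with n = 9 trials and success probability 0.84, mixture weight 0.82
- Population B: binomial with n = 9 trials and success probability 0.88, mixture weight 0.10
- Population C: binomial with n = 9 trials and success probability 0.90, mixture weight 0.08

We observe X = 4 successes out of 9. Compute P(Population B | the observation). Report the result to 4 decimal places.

0.0333

Posterior ∝ prior × likelihood, so P(k | x) ∝ w_k f_k(x); normalise over all components.
Component likelihoods at x = 4 successes out of 9:
  f_A = C(9,4)·0.84^4·0.16^5 = 126·0.497871·0.000104858 = 0.00657791
  f_B = C(9,4)·0.88^4·0.12^5 = 126·0.599695·2.48832e-05 = 0.00188021
  f_C = C(9,4)·0.90^4·0.10^5 = 126·0.6561·1e-05 = 0.000826686
Multiply by the mixture weights:
  w_A·f_A = 0.82 × 0.00657791 = 0.00539388
  w_B·f_B = 0.10 × 0.00188021 = 0.000188021
  w_C·f_C = 0.08 × 0.000826686 = 6.61349e-05
Denominator: 0.00539388 + 0.000188021 + 6.61349e-05 = 0.00564804
P(Population B | 4 successes out of 9) = 0.000188021 / 0.00564804 ≈ 0.0333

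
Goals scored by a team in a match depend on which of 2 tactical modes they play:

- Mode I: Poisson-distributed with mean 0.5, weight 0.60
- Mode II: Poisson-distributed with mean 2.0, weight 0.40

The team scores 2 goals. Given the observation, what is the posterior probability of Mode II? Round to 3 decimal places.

P(component k | x) = π_k·f_k(x) / marginal(x), where marginal(x) = Σ_j π_j·f_j(x).
Poisson probabilities:
  p_I = e^(−0.5)·0.5^2/2! = 0.0758163
  p_II = e^(−2.0)·2.0^2/2! = 0.270671
Unnormalised posteriors:
  π_I·p_I = 0.60 × 0.0758163 = 0.0454898
  π_II·p_II = 0.40 × 0.270671 = 0.108268
Marginal: 0.0454898 + 0.108268 = 0.153758
P(Mode II | 2 goals) = 0.108268 / 0.153758 ≈ 0.704

0.704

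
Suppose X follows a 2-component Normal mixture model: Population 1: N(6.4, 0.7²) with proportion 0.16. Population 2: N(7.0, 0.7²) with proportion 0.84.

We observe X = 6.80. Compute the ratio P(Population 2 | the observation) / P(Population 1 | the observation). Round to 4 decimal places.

5.9339

Only the two components matter; the odds are (π_i f_i(x)) / (π_j f_j(x)).
Evaluate each component's likelihood at the observed value:
  p_1 = 0.484068
  p_2 = 0.547124
0.459584 / 0.077451 ≈ 5.9339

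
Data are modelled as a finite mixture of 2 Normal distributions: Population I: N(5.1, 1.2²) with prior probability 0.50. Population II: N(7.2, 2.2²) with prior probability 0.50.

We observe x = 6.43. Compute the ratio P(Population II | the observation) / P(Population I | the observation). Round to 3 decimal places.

0.948

Posterior odds = (π_i f_i(x)) / (π_j f_j(x)); the normalising sum cancels.
Normal densities:
  f_I = (1/(1.2·√(2π)))·exp(−(6.43−5.1)²/(2·1.2²)) = 0.332452·exp(-0.61420) = 0.179881
  f_II = (1/(2.2·√(2π)))·exp(−(6.43−7.2)²/(2·2.2²)) = 0.181337·exp(-0.06125) = 0.170564
Posterior odds = (π_II·f_II) / (π_I·f_I) = (0.50·0.170564) / (0.50·0.179881) = 0.0852819 / 0.0899403 ≈ 0.948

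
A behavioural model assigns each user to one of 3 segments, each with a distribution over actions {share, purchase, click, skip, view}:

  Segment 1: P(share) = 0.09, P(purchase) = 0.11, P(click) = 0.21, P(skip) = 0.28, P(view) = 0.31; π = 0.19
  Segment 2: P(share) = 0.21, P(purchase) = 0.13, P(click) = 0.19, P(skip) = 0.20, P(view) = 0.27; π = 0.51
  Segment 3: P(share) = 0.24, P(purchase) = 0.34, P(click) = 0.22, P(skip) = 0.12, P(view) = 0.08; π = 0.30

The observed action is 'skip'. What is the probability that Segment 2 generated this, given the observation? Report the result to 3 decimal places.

0.533

The responsibility of component k is π_k f_k(x) divided by Σ_j π_j f_j(x).
Categorical probabilities:
  L_1 = 0.28
  L_2 = 0.2
  L_3 = 0.12
Multiply by the mixture weights:
  π_1·L_1 = 0.19 × 0.28 = 0.0532
  π_2·L_2 = 0.51 × 0.2 = 0.102
  π_3·L_3 = 0.30 × 0.12 = 0.036
Sum: 0.0532 + 0.102 + 0.036 = 0.1912
So the posterior for Segment 2 is 0.102 / 0.1912 ≈ 0.533.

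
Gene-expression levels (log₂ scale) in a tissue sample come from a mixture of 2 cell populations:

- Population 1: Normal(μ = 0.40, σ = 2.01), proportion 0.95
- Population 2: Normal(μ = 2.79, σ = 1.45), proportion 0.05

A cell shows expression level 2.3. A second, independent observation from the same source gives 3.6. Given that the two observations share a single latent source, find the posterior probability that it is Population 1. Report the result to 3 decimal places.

The responsibility of component k is P(Z=k) f_k(x) divided by Σ_j P(Z=j) f_j(x).
Since both observations come from the same component, the likelihood for component k is f_k(x₁)·f_k(x₂).
  f_1 = [0.126965] × [0.0558901] = 0.00709608
  f_2 = [0.259863] × [0.235386] = 0.061168
Weight by the priors:
  P(Z=1)·f_1 = 0.95 × 0.00709608 = 0.00674127
  P(Z=2)·f_2 = 0.05 × 0.061168 = 0.0030584
Marginal: 0.00674127 + 0.0030584 = 0.00979967
P(Population 1 | x₁, x₂) ≈ 0.688

0.688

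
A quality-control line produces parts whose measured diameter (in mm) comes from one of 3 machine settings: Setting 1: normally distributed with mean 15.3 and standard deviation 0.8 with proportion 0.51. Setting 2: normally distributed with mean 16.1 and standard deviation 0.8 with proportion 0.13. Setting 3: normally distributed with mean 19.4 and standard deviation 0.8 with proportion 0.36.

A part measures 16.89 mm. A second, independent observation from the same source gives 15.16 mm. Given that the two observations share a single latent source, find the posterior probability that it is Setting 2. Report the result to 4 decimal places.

The responsibility of component k is π_k f_k(x) divided by Σ_j π_j f_j(x).
Since both observations come from the same component, the likelihood for component k is f_k(x₁)·f_k(x₂).
  f_1 = [(1/(0.8·√(2π)))·exp(−(16.89−15.3)²/(2·0.8²)) = 0.498678·exp(-1.97508) = 0.0691918] × [0.4911] = 0.0339801
  f_2 = [(1/(0.8·√(2π)))·exp(−(16.89−16.1)²/(2·0.8²)) = 0.498678·exp(-0.48758) = 0.306244] × [0.250047] = 0.0765753
  f_3 = [(1/(0.8·√(2π)))·exp(−(16.89−19.4)²/(2·0.8²)) = 0.498678·exp(-4.92195) = 0.00363281] × [3.96419e-07] = 1.44011e-09
Weight by the priors:
  π_1·f_1 = 0.51 × 0.0339801 = 0.0173298
  π_2·f_2 = 0.13 × 0.0765753 = 0.00995479
  π_3·f_3 = 0.36 × 1.44011e-09 = 5.18441e-10
Normaliser: 0.0173298 + 0.00995479 + 5.18441e-10 = 0.0272846
P(Setting 2 | x) = 0.00995479 / 0.0272846 ≈ 0.3648

0.3648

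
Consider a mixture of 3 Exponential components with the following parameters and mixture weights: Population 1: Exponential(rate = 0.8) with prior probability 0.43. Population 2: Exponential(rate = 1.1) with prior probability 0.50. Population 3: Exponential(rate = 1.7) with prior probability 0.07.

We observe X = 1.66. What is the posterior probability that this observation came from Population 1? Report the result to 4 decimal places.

0.4880

Apply Bayes' rule: the posterior for each component is proportional to its prior times its likelihood at x.
Exponential densities:
  L_1 = 0.8·e^(−0.8·1.66) = 0.8·e^(−1.3280) = 0.212005
  L_2 = 1.1·e^(−1.1·1.66) = 1.1·e^(−1.8260) = 0.177162
  L_3 = 1.7·e^(−1.7·1.66) = 1.7·e^(−2.8220) = 0.101128
Multiply by the mixture weights:
  π_1·L_1 = 0.43 × 0.212005 = 0.0911623
  π_2·L_2 = 0.50 × 0.177162 = 0.0885811
  π_3·L_3 = 0.07 × 0.101128 = 0.00707894
Normaliser: 0.0911623 + 0.0885811 + 0.00707894 = 0.186822
Responsibility of Population 1: 0.0911623 / 0.186822 ≈ 0.4880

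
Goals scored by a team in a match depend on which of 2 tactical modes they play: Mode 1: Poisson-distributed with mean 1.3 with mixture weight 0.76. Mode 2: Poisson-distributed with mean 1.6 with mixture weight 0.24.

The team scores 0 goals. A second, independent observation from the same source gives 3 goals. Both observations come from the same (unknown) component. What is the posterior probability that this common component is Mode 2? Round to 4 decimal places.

0.2442

Apply Bayes' rule: the posterior for each component is proportional to its prior times its likelihood at x.
Since both observations come from the same component, the likelihood for component k is f_k(x₁)·f_k(x₂).
  L_1 = [0.272532] × [0.0997921] = 0.0271965
  L_2 = [0.201897] × [0.137828] = 0.027827
Prior × likelihood for each component:
  π_1·L_1 = 0.76 × 0.0271965 = 0.0206693
  π_2·L_2 = 0.24 × 0.027827 = 0.00667848
Evidence: 0.0206693 + 0.00667848 = 0.0273478
So the posterior for Mode 2 is 0.00667848 / 0.0273478 ≈ 0.2442.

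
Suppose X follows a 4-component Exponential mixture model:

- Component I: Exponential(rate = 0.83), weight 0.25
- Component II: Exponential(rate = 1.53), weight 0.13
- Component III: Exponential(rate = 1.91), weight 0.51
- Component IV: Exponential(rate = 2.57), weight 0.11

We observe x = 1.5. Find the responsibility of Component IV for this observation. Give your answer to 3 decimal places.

0.042

Apply Bayes' rule: the posterior for each component is proportional to its prior times its likelihood at x.
Evaluate each component's likelihood at the observed value:
  f_I = 0.238991
  f_II = 0.154165
  f_III = 0.108838
  f_IV = 0.0544162
Multiply by the mixture weights:
  w_I·f_I = 0.25 × 0.238991 = 0.0597477
  w_II·f_II = 0.13 × 0.154165 = 0.0200414
  w_III·f_III = 0.51 × 0.108838 = 0.0555073
  w_IV·f_IV = 0.11 × 0.0544162 = 0.00598578
Sum: 0.0597477 + 0.0200414 + 0.0555073 + 0.00598578 = 0.141282
P(Component IV | data) ≈ 0.042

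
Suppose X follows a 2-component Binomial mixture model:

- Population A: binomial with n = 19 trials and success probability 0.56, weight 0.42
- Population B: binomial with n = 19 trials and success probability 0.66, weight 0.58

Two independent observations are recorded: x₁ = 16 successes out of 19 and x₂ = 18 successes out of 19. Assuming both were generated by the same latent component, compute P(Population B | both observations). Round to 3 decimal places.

0.992

Apply Bayes' rule: the posterior for each component is proportional to its prior times its likelihood at x.
Since both observations come from the same component, the likelihood for component k is f_k(x₁)·f_k(x₂).
  p_A = [C(19,16)·0.56^16·0.44^3 = 969·9.35424e-05·0.085184 = 0.0077213] × [0.00024524] = 1.89357e-06
  p_B = [C(19,16)·0.66^16·0.34^3 = 969·0.00129629·0.039304 = 0.04937] × [0.00364774] = 0.000180089
Multiply by the mixture weights:
  P(Z=A)·p_A = 0.42 × 1.89357e-06 = 7.95299e-07
  P(Z=B)·p_B = 0.58 × 0.000180089 = 0.000104452
Marginal: 7.95299e-07 + 0.000104452 = 0.000105247
So the posterior for Population B is 0.000104452 / 0.000105247 ≈ 0.992.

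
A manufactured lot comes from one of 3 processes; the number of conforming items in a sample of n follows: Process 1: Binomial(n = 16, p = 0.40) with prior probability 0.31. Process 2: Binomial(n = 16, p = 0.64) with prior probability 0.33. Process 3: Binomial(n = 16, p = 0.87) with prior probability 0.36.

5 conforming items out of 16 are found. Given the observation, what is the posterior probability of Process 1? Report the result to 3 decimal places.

Posterior ∝ prior × likelihood, so P(k | x) ∝ π_k f_k(x); normalise over all components.
Component likelihoods at x = 5 conforming items out of 16:
  L_1 = C(16,5)·0.40^5·0.60^11 = 4368·0.01024·0.00362797 = 0.162273
  L_2 = C(16,5)·0.64^5·0.36^11 = 4368·0.107374·1.31622e-05 = 0.0061732
  L_3 = C(16,5)·0.87^5·0.13^11 = 4368·0.498421·1.79216e-10 = 3.90172e-07
Unnormalised posteriors:
  π_1·L_1 = 0.31 × 0.162273 = 0.0503046
  π_2·L_2 = 0.33 × 0.0061732 = 0.00203715
  π_3·L_3 = 0.36 × 3.90172e-07 = 1.40462e-07
Marginal: 0.0503046 + 0.00203715 + 1.40462e-07 = 0.0523419
So the posterior for Process 1 is 0.0503046 / 0.0523419 ≈ 0.961.

0.961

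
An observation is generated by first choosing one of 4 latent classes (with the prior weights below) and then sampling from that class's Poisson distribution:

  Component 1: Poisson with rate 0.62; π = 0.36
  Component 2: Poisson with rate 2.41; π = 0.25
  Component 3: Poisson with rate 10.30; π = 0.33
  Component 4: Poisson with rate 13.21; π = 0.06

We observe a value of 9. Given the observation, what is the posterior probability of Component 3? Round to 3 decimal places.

Apply Bayes' rule: the posterior for each component is proportional to its prior times its likelihood at x.
Evaluate each component's likelihood at the observed value:
  L_1 = 2.00678e-08
  L_2 = 0.000678798
  L_3 = 0.120931
  L_4 = 0.0618489
Multiply by the mixture weights:
  P(Z=1)·L_1 = 0.36 × 2.00678e-08 = 7.22441e-09
  P(Z=2)·L_2 = 0.25 × 0.000678798 = 0.0001697
  P(Z=3)·L_3 = 0.33 × 0.120931 = 0.0399073
  P(Z=4)·L_4 = 0.06 × 0.0618489 = 0.00371094
Sum: 7.22441e-09 + 0.0001697 + 0.0399073 + 0.00371094 = 0.043788
Responsibility of Component 3: 0.0399073 / 0.043788 ≈ 0.911

0.911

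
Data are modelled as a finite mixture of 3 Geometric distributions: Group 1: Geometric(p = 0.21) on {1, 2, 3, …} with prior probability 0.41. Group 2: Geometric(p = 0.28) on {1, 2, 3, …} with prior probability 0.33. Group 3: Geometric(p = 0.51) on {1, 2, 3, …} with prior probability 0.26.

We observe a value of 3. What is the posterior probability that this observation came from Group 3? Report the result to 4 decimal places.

By Bayes' theorem, P(k | x) = π_k f_k(x) / Σ_j π_j f_j(x).
Component likelihoods at x = 3:
  p_1 = 0.131061
  p_2 = 0.145152
  p_3 = 0.122451
Prior × likelihood for each component:
  π_1·p_1 = 0.41 × 0.131061 = 0.053735
  π_2·p_2 = 0.33 × 0.145152 = 0.0479002
  π_3·p_3 = 0.26 × 0.122451 = 0.0318373
Normaliser: 0.053735 + 0.0479002 + 0.0318373 = 0.133472
P(Group 3 | x) ≈ 0.2385

0.2385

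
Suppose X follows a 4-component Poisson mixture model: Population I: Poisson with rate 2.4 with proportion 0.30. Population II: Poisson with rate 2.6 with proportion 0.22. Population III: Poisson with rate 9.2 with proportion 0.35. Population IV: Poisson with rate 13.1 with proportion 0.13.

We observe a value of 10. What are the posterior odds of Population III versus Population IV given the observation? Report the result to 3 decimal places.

3.882

Posterior odds = (π_i f_i(x)) / (π_j f_j(x)); the normalising sum cancels.
Poisson probabilities:
  p_I = 0.000158505
  p_II = 0.000288938
  p_III = 0.12095
  p_IV = 0.0838865
Odds = (0.35/0.13) × (0.12095/0.0838865) = 2.69231 × 1.44183 ≈ 3.882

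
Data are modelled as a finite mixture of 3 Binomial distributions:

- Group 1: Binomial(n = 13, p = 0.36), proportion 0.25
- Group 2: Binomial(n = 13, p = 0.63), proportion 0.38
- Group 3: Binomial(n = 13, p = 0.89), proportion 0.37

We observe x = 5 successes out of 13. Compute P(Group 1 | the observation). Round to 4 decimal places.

0.7625

Posterior ∝ prior × likelihood, so P(k | x) ∝ P(Z=k) f_k(x); normalise over all components.
Evaluate each component's likelihood at the observed value:
  L_1 = 0.219044
  L_2 = 0.0448637
  L_3 = 1.54053e-05
Unnormalised posteriors:
  P(Z=1)·L_1 = 0.25 × 0.219044 = 0.0547609
  P(Z=2)·L_2 = 0.38 × 0.0448637 = 0.0170482
  P(Z=3)·L_3 = 0.37 × 1.54053e-05 = 5.69996e-06
Normaliser: 0.0547609 + 0.0170482 + 5.69996e-06 = 0.0718148
P(Group 1 | 5 successes out of 13) = 0.0547609 / 0.0718148 ≈ 0.7625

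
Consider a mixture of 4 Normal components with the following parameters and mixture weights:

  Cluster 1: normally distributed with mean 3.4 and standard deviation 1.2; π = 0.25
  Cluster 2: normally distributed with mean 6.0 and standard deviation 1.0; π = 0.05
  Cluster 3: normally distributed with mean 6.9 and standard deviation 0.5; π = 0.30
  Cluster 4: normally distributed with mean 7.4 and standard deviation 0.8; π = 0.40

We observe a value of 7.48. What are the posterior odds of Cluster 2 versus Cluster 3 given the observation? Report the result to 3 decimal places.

Posterior odds = (π_i f_i(x)) / (π_j f_j(x)); the normalising sum cancels.
Component likelihoods at x = 7.48:
  p_1 = (1/(1.2·√(2π)))·exp(−(7.48−3.4)²/(2·1.2²)) = 0.332452·exp(-5.78000) = 0.00102685
  p_2 = (1/(1.0·√(2π)))·exp(−(7.48−6.0)²/(2·1.0²)) = 0.398942·exp(-1.09520) = 0.133435
  p_3 = (1/(0.5·√(2π)))·exp(−(7.48−6.9)²/(2·0.5²)) = 0.797885·exp(-0.67280) = 0.407143
  p_4 = (1/(0.8·√(2π)))·exp(−(7.48−7.4)²/(2·0.8²)) = 0.498678·exp(-0.00500) = 0.496191
Posterior odds = (π_2·p_2) / (π_3·p_3) = (0.05·0.133435) / (0.30·0.407143) = 0.00667177 / 0.122143 ≈ 0.055

0.055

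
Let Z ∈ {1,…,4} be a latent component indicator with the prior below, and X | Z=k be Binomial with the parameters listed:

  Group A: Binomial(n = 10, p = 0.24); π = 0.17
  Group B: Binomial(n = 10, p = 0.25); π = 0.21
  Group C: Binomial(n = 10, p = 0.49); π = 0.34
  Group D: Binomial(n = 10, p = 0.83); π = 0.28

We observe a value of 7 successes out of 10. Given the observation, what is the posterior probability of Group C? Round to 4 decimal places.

Apply Bayes' rule: the posterior for each component is proportional to its prior times its likelihood at x.
Component likelihoods at x = 7 successes out of 10:
  f_A = 0.00241602
  f_B = 0.0030899
  f_C = 0.10796
  f_D = 0.159983
Unnormalised posteriors:
  P(Z=A)·f_A = 0.17 × 0.00241602 = 0.000410724
  P(Z=B)·f_B = 0.21 × 0.0030899 = 0.00064888
  P(Z=C)·f_C = 0.34 × 0.10796 = 0.0367065
  P(Z=D)·f_D = 0.28 × 0.159983 = 0.0447953
Sum: 0.000410724 + 0.00064888 + 0.0367065 + 0.0447953 = 0.0825615
So the posterior for Group C is 0.0367065 / 0.0825615 ≈ 0.4446.

0.4446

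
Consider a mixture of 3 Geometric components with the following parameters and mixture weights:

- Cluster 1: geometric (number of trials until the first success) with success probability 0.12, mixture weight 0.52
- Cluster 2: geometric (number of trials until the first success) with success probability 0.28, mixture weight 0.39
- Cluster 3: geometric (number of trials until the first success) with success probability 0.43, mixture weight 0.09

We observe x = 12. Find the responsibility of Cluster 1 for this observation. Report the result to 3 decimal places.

0.835

Apply Bayes' rule: the posterior for each component is proportional to its prior times its likelihood at x.
Component likelihoods at x = 12:
  p_1 = 0.12·(1−0.12)^11 = 0.12·0.245081 = 0.0294097
  p_2 = 0.28·(1−0.28)^11 = 0.28·0.0269561 = 0.00754771
  p_3 = 0.43·(1−0.43)^11 = 0.43·0.00206359 = 0.000887344
Prior × likelihood for each component:
  π_1·p_1 = 0.52 × 0.0294097 = 0.015293
  π_2·p_2 = 0.39 × 0.00754771 = 0.00294361
  π_3·p_3 = 0.09 × 0.000887344 = 7.98609e-05
Evidence: 0.015293 + 0.00294361 + 7.98609e-05 = 0.0183165
P(Cluster 1 | x) = 0.015293 / 0.0183165 ≈ 0.835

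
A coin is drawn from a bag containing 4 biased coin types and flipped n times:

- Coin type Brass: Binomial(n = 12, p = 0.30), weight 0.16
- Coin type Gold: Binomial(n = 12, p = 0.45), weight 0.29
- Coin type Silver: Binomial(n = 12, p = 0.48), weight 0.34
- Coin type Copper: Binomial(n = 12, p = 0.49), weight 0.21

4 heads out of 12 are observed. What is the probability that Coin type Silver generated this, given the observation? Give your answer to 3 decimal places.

Posterior ∝ prior × likelihood, so P(k | x) ∝ w_k f_k(x); normalise over all components.
Binomial probabilities:
  L_Brass = C(12,4)·0.30^4·0.70^8 = 495·0.0081·0.057648 = 0.23114
  L_Gold = C(12,4)·0.45^4·0.55^8 = 495·0.0410063·0.00837339 = 0.169964
  L_Silver = C(12,4)·0.48^4·0.52^8 = 495·0.0530842·0.00534597 = 0.140474
  L_Copper = C(12,4)·0.49^4·0.51^8 = 495·0.057648·0.00457679 = 0.130602
Prior × likelihood for each component:
  w_Brass·L_Brass = 0.16 × 0.23114 = 0.0369824
  w_Gold·L_Gold = 0.29 × 0.169964 = 0.0492895
  w_Silver·L_Silver = 0.34 × 0.140474 = 0.0477613
  w_Copper·L_Copper = 0.21 × 0.130602 = 0.0274265
Marginal: 0.0369824 + 0.0492895 + 0.0477613 + 0.0274265 = 0.16146
So the posterior for Coin type Silver is 0.0477613 / 0.16146 ≈ 0.296.

0.296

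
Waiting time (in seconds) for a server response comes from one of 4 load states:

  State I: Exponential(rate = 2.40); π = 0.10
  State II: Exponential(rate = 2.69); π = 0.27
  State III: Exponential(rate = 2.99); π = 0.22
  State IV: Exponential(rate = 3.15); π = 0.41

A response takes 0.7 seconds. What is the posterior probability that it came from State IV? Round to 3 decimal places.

0.376

By Bayes' theorem, P(k | x) = π_k f_k(x) / Σ_j π_j f_j(x).
Component likelihoods at x = 0.7 seconds:
  p_I = 2.40·e^(−2.40·0.7) = 2.40·e^(−1.6800) = 0.447298
  p_II = 2.69·e^(−2.69·0.7) = 2.69·e^(−1.8830) = 0.409238
  p_III = 2.99·e^(−2.99·0.7) = 2.99·e^(−2.0930) = 0.368717
  p_IV = 3.15·e^(−3.15·0.7) = 3.15·e^(−2.2050) = 0.347289
Weight by the priors:
  π_I·p_I = 0.10 × 0.447298 = 0.0447298
  π_II·p_II = 0.27 × 0.409238 = 0.110494
  π_III·p_III = 0.22 × 0.368717 = 0.0811177
  π_IV·p_IV = 0.41 × 0.347289 = 0.142389
Evidence: 0.0447298 + 0.110494 + 0.0811177 + 0.142389 = 0.37873
P(State IV | 0.7 seconds) ≈ 0.376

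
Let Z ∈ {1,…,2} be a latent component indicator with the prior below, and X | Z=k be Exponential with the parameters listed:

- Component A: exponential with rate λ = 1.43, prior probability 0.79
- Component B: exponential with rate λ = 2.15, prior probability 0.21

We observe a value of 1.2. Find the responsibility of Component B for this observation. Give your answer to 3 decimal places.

0.144

Posterior ∝ prior × likelihood, so P(k | x) ∝ π_k f_k(x); normalise over all components.
Exponential densities:
  L_A = 1.43·e^(−1.43·1.2) = 1.43·e^(−1.7160) = 0.257091
  L_B = 2.15·e^(−2.15·1.2) = 2.15·e^(−2.5800) = 0.162914
Weight by the priors:
  π_A·L_A = 0.79 × 0.257091 = 0.203102
  π_B·L_B = 0.21 × 0.162914 = 0.034212
Normaliser: 0.203102 + 0.034212 = 0.237314
So the posterior for Component B is 0.034212 / 0.237314 ≈ 0.144.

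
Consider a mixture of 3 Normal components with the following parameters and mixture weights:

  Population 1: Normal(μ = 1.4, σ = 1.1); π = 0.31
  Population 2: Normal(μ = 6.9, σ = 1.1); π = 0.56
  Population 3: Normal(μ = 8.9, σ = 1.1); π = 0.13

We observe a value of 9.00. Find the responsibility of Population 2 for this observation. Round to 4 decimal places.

Posterior ∝ prior × likelihood, so P(k | x) ∝ w_k f_k(x); normalise over all components.
Evaluate each component's likelihood at the observed value:
  L_1 = (1/(1.1·√(2π)))·exp(−(9.00−1.4)²/(2·1.1²)) = 0.362675·exp(-23.86777) = 1.56271e-11
  L_2 = (1/(1.1·√(2π)))·exp(−(9.00−6.9)²/(2·1.1²)) = 0.362675·exp(-1.82231) = 0.0586268
  L_3 = (1/(1.1·√(2π)))·exp(−(9.00−8.9)²/(2·1.1²)) = 0.362675·exp(-0.00413) = 0.361179
Unnormalised posteriors:
  w_1·L_1 = 0.31 × 1.56271e-11 = 4.84439e-12
  w_2·L_2 = 0.56 × 0.0586268 = 0.032831
  w_3·L_3 = 0.13 × 0.361179 = 0.0469533
Marginal: 4.84439e-12 + 0.032831 + 0.0469533 = 0.0797843
Responsibility of Population 2: 0.032831 / 0.0797843 ≈ 0.4115

0.4115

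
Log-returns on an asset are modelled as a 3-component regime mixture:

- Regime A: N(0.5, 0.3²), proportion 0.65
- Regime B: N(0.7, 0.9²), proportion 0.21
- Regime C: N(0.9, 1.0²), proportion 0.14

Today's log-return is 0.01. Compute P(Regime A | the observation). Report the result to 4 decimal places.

0.6804

By Bayes' theorem, P(k | x) = π_k f_k(x) / Σ_j π_j f_j(x).
Normal densities:
  p_A = 0.350339
  p_B = 0.330395
  p_C = 0.268477
Unnormalised posteriors:
  π_A·p_A = 0.65 × 0.350339 = 0.22772
  π_B·p_B = 0.21 × 0.330395 = 0.0693829
  π_C·p_C = 0.14 × 0.268477 = 0.0375868
Evidence: 0.22772 + 0.0693829 + 0.0375868 = 0.33469
So the posterior for Regime A is 0.22772 / 0.33469 ≈ 0.6804.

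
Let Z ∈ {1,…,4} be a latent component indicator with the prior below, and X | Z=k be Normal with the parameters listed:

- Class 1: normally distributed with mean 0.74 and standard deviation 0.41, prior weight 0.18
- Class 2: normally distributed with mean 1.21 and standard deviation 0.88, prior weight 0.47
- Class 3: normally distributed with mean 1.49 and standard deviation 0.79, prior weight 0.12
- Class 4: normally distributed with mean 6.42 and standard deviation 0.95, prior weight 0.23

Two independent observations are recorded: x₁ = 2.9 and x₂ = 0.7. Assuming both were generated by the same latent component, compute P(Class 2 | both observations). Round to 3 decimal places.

0.774

Posterior ∝ prior × likelihood, so P(k | x) ∝ w_k f_k(x); normalise over all components.
Since both observations come from the same component, the likelihood for component k is f_k(x₁)·f_k(x₂).
  f_1 = [(1/(0.41·√(2π)))·exp(−(2.9−0.74)²/(2·0.41²)) = 0.973030·exp(-13.87745) = 9.14586e-07] × [0.96841] = 8.85694e-07
  f_2 = [(1/(0.88·√(2π)))·exp(−(2.9−1.21)²/(2·0.88²)) = 0.453344·exp(-1.84407) = 0.0717062] × [0.38326] = 0.0274821
  f_3 = [(1/(0.79·√(2π)))·exp(−(2.9−1.49)²/(2·0.79²)) = 0.504990·exp(-1.59277) = 0.102695] × [0.306292] = 0.0314547
  f_4 = [(1/(0.95·√(2π)))·exp(−(2.9−6.42)²/(2·0.95²)) = 0.419939·exp(-6.86449) = 0.000438508] × [5.63548e-09] = 2.4712e-12
Multiply by the mixture weights:
  w_1·f_1 = 0.18 × 8.85694e-07 = 1.59425e-07
  w_2·f_2 = 0.47 × 0.0274821 = 0.0129166
  w_3·f_3 = 0.12 × 0.0314547 = 0.00377457
  w_4·f_4 = 0.23 × 2.4712e-12 = 5.68377e-13
Normaliser: 1.59425e-07 + 0.0129166 + 0.00377457 + 5.68377e-13 = 0.0166913
Responsibility of Class 2: 0.0129166 / 0.0166913 ≈ 0.774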